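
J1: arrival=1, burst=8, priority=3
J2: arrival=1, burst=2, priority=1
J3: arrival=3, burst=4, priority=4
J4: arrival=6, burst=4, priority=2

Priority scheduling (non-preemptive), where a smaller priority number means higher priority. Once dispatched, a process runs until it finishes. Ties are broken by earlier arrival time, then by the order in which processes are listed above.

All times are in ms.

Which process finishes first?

Timeline: | idle 0-1 | J2 1-3 | J1 3-11 | J4 11-15 | J3 15-19 |
Completion: J1=11  J2=3  J3=19  J4=15
Finish order: J2 → J1 → J4 → J3

J2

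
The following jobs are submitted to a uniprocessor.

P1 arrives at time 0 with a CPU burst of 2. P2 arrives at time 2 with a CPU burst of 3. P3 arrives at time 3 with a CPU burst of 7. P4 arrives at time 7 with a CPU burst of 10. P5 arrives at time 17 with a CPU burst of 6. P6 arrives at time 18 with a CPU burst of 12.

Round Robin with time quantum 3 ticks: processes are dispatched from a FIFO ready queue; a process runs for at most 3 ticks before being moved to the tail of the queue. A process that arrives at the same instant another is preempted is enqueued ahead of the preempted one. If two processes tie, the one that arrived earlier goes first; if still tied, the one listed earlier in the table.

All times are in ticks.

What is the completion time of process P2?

5

Gantt: | P1 0-2 | P2 2-5 | P3 5-8 | P4 8-11 | P3 11-14 | P4 14-17 | P3 17-18 | P5 18-21 | P4 21-24 | P6 24-27 | P5 27-30 | P4 30-31 | P6 31-40 |
Completion: P1=2  P2=5  P3=18  P4=31  P5=30  P6=40
Turnaround (C−A): P1=2  P2=3  P3=15  P4=24  P5=13  P6=22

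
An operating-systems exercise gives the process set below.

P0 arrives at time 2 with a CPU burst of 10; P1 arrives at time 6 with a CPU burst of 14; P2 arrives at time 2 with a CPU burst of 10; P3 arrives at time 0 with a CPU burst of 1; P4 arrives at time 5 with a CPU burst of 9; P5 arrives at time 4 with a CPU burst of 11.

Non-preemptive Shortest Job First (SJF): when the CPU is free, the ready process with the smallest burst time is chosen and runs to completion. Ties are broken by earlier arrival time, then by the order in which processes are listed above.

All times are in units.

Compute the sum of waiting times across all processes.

Schedule: | P3 0-1 | idle 1-2 | P0 2-12 | P4 12-21 | P2 21-31 | P5 31-42 | P1 42-56 |
Completion: P0=12  P1=56  P2=31  P3=1  P4=21  P5=42
Waiting = turnaround − burst: P0=0, P1=36, P2=19, P3=0, P4=7, P5=27
Total waiting = 0 + 36 + 19 + 0 + 7 + 27 = 89

89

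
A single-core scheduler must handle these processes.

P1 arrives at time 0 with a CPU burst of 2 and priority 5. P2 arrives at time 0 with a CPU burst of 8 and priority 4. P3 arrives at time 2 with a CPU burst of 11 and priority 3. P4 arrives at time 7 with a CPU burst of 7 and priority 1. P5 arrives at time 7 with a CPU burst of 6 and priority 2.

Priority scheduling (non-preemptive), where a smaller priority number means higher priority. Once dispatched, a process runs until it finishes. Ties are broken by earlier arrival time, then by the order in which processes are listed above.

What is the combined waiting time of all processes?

60

Gantt: | P2 0-8 | P4 8-15 | P5 15-21 | P3 21-32 | P1 32-34 |
Completion: P1=34  P2=8  P3=32  P4=15  P5=21
Waiting = turnaround − burst: P1=32, P2=0, P3=19, P4=1, P5=8
Total waiting = 32 + 0 + 19 + 1 + 8 = 60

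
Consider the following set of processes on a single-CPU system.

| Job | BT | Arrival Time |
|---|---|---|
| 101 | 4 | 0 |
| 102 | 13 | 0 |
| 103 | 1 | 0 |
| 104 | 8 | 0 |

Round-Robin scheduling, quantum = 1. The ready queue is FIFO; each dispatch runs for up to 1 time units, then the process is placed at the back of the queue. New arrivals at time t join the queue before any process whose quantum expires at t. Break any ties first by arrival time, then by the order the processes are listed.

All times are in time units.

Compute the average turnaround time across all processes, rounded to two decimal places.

Gantt: | 101 0-1 | 102 1-2 | 103 2-3 | 104 3-4 | 101 4-5 | 102 5-6 | 104 6-7 | 101 7-8 | 102 8-9 | 104 9-10 | 101 10-11 | 102 11-12 | 104 12-13 | 102 13-14 | 104 14-15 | 102 15-16 | 104 16-17 | 102 17-18 | 104 18-19 | 102 19-20 | 104 20-21 | 102 21-26 |
Completion: 101=11  102=26  103=3  104=21
Turnaround (C−A): 101=11  102=26  103=3  104=21
Turnaround times: 101=11, 102=26, 103=3, 104=21
Average turnaround = (11+26+3+21) / 4 = 61/4 = 15.25

15.25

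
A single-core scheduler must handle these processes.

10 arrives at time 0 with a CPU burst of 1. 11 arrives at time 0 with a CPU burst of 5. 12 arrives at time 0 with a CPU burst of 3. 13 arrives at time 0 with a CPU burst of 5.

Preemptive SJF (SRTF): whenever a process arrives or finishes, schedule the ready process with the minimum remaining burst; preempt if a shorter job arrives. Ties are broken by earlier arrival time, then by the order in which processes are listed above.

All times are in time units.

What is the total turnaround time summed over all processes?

28

Schedule: | 10 0-1 | 12 1-4 | 11 4-9 | 13 9-14 |
Completion: 10=1  11=9  12=4  13=14
Turnaround = completion − arrival: 10=1, 11=9, 12=4, 13=14
Total turnaround = 1 + 9 + 4 + 14 = 28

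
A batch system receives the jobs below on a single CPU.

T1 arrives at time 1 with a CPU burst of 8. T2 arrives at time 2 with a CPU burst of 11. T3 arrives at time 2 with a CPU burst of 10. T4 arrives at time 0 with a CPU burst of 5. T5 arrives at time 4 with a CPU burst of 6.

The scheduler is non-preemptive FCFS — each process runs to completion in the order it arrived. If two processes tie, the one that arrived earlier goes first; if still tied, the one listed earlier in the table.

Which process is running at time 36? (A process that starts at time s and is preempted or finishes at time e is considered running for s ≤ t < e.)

T5

Gantt: | T4 0-5 | T1 5-13 | T2 13-24 | T3 24-34 | T5 34-40 |
Completion: T1=13  T2=24  T3=34  T4=5  T5=40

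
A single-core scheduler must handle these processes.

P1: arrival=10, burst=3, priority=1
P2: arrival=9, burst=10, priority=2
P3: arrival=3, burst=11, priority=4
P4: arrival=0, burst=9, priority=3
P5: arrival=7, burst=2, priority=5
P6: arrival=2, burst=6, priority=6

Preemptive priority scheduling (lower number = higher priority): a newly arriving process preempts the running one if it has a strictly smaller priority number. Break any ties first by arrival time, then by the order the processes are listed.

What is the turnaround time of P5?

Gantt: | P4 0-9 | P2 9-10 | P1 10-13 | P2 13-22 | P3 22-33 | P5 33-35 | P6 35-41 |
Completion: P1=13  P2=22  P3=33  P4=9  P5=35  P6=41
Turnaround(P5) = completion − arrival = 35 − 7 = 28

28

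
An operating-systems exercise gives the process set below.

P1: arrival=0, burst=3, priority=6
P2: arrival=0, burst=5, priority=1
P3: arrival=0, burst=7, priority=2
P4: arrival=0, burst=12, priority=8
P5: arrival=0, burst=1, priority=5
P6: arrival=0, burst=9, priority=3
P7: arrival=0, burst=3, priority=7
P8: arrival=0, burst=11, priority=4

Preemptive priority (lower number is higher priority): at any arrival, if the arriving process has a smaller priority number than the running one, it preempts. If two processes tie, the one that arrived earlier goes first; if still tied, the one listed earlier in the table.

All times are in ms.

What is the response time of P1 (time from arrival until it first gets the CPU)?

33

Gantt: | P2 0-5 | P3 5-12 | P6 12-21 | P8 21-32 | P5 32-33 | P1 33-36 | P7 36-39 | P4 39-51 |
Completion: P1=36  P2=5  P3=12  P4=51  P5=33  P6=21  P7=39  P8=32
Turnaround (C−A): P1=36  P2=5  P3=12  P4=51  P5=33  P6=21  P7=39  P8=32
Response(P1) = first start − arrival = 33 − 0 = 33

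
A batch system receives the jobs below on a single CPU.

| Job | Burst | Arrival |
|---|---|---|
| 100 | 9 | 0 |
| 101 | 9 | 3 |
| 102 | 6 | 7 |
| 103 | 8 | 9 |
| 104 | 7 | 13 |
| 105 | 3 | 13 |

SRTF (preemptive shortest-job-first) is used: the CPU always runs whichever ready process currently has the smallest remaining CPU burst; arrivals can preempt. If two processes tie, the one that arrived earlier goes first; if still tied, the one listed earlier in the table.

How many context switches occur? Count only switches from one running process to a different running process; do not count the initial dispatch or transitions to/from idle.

Gantt: | 100 0-9 | 102 9-15 | 105 15-18 | 104 18-25 | 103 25-33 | 101 33-42 |
Completion: 100=9  101=42  102=15  103=33  104=25  105=18
Turnaround (C−A): 100=9  101=39  102=8  103=24  104=12  105=5

5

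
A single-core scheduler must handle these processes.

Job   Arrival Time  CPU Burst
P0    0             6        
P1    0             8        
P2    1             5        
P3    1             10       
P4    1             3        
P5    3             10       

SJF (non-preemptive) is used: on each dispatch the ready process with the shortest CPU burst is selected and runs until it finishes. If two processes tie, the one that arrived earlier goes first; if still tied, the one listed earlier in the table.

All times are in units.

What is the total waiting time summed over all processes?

77

Schedule: | P0 0-6 | P4 6-9 | P2 9-14 | P1 14-22 | P3 22-32 | P5 32-42 |
Completion: P0=6  P1=22  P2=14  P3=32  P4=9  P5=42
Waiting = turnaround − burst: P0=0, P1=14, P2=8, P3=21, P4=5, P5=29
Total waiting = 0 + 14 + 8 + 21 + 5 + 29 = 77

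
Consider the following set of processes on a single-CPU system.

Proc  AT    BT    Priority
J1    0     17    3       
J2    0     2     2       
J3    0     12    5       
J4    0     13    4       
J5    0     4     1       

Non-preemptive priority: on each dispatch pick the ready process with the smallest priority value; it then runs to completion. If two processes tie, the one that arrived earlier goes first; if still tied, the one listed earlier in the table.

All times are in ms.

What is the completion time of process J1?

Schedule: | J5 0-4 | J2 4-6 | J1 6-23 | J4 23-36 | J3 36-48 |
Completion: J1=23  J2=6  J3=48  J4=36  J5=4
Turnaround (C−A): J1=23  J2=6  J3=48  J4=36  J5=4

23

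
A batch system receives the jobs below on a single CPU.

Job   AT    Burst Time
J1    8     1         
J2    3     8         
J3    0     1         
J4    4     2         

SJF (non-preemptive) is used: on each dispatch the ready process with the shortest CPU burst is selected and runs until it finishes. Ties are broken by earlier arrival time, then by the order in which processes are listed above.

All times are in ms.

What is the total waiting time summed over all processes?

Schedule: | J3 0-1 | idle 1-3 | J2 3-11 | J1 11-12 | J4 12-14 |
Completion: J1=12  J2=11  J3=1  J4=14
Turnaround (C−A): J1=4  J2=8  J3=1  J4=10
Waiting = turnaround − burst: J1=3, J2=0, J3=0, J4=8
Total waiting = 3 + 0 + 0 + 8 = 11

11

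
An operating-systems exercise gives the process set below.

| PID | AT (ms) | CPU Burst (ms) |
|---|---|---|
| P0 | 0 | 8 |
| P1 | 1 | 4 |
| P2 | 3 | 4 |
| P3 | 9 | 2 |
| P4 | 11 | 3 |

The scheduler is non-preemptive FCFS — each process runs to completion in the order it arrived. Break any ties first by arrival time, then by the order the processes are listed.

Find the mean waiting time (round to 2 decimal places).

Timeline: | P0 0-8 | P1 8-12 | P2 12-16 | P3 16-18 | P4 18-21 |
Completion: P0=8  P1=12  P2=16  P3=18  P4=21
Waiting times: P0=0, P1=7, P2=9, P3=7, P4=7
Average waiting = (0+7+9+7+7) / 5 = 30/5 = 6.00

6.00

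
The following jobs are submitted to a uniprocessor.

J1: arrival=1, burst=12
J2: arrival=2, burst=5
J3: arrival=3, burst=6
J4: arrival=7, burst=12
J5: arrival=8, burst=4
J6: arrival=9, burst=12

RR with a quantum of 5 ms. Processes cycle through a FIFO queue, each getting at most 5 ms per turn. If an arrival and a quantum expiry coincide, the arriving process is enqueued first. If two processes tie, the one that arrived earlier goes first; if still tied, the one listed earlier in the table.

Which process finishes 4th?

J1

Timeline: | idle 0-1 | J1 1-6 | J2 6-11 | J3 11-16 | J1 16-21 | J4 21-26 | J5 26-30 | J6 30-35 | J3 35-36 | J1 36-38 | J4 38-43 | J6 43-48 | J4 48-50 | J6 50-52 |
Completion: J1=38  J2=11  J3=36  J4=50  J5=30  J6=52
Finish order: J2 → J5 → J3 → J1 → J4 → J6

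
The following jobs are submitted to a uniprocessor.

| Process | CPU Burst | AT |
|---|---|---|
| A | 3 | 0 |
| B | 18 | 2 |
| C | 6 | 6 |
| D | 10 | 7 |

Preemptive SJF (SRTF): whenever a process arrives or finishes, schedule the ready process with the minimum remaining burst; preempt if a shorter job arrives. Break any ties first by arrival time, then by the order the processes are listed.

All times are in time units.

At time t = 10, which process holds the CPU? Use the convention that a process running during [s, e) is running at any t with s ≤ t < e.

C

Timeline: | A 0-3 | B 3-6 | C 6-12 | D 12-22 | B 22-37 |
Completion: A=3  B=37  C=12  D=22
Turnaround (C−A): A=3  B=35  C=6  D=15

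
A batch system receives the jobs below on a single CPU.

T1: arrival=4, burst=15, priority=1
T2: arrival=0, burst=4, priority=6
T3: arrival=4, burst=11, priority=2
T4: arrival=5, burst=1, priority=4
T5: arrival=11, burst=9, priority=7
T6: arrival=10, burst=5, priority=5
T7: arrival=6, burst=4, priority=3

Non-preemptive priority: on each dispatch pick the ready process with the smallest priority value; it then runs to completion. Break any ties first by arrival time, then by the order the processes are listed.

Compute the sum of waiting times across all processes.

122

Timeline: | T2 0-4 | T1 4-19 | T3 19-30 | T7 30-34 | T4 34-35 | T6 35-40 | T5 40-49 |
Completion: T1=19  T2=4  T3=30  T4=35  T5=49  T6=40  T7=34
Turnaround (C−A): T1=15  T2=4  T3=26  T4=30  T5=38  T6=30  T7=28
Waiting = turnaround − burst: T1=0, T2=0, T3=15, T4=29, T5=29, T6=25, T7=24
Total waiting = 0 + 0 + 15 + 29 + 29 + 25 + 24 = 122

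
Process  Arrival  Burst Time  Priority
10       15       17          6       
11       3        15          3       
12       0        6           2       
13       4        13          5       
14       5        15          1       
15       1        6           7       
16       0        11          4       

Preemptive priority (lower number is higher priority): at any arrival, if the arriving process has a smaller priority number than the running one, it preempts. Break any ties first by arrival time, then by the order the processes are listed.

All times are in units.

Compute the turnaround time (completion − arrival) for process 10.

62

Timeline: | 12 0-5 | 14 5-20 | 12 20-21 | 11 21-36 | 16 36-47 | 13 47-60 | 10 60-77 | 15 77-83 |
Completion: 10=77  11=36  12=21  13=60  14=20  15=83  16=47
Turnaround(10) = completion − arrival = 77 − 15 = 62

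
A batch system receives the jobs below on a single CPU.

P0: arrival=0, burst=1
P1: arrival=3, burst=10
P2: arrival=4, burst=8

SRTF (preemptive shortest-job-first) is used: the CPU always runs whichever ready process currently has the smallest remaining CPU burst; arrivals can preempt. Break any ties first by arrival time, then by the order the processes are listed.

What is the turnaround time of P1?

Gantt: | P0 0-1 | idle 1-3 | P1 3-4 | P2 4-12 | P1 12-21 |
Completion: P0=1  P1=21  P2=12
Turnaround(P1) = completion − arrival = 21 − 3 = 18

18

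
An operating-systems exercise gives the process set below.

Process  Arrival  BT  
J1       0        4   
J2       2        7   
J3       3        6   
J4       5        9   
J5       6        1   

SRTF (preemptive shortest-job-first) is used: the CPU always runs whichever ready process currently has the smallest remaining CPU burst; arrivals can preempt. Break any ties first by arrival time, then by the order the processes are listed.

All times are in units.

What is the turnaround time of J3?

8

Gantt: | J1 0-4 | J3 4-6 | J5 6-7 | J3 7-11 | J2 11-18 | J4 18-27 |
Completion: J1=4  J2=18  J3=11  J4=27  J5=7
Turnaround (C−A): J1=4  J2=16  J3=8  J4=22  J5=1
Turnaround(J3) = completion − arrival = 11 − 3 = 8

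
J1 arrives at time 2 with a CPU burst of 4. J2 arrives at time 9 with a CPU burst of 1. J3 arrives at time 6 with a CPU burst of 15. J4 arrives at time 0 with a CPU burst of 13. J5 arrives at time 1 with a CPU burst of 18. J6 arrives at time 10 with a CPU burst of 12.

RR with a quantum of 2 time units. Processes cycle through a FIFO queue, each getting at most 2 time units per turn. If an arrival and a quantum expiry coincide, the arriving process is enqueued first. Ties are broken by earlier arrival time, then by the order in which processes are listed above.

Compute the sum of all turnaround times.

232

Timeline: | J4 0-2 | J5 2-4 | J1 4-6 | J4 6-8 | J5 8-10 | J3 10-12 | J1 12-14 | J4 14-16 | J2 16-17 | J6 17-19 | J5 19-21 | J3 21-23 | J4 23-25 | J6 25-27 | J5 27-29 | J3 29-31 | J4 31-33 | J6 33-35 | J5 35-37 | J3 37-39 | J4 39-41 | J6 41-43 | J5 43-45 | J3 45-47 | J4 47-48 | J6 48-50 | J5 50-52 | J3 52-54 | J6 54-56 | J5 56-58 | J3 58-60 | J5 60-62 | J3 62-63 |
Completion: J1=14  J2=17  J3=63  J4=48  J5=62  J6=56
Turnaround (C−A): J1=12  J2=8  J3=57  J4=48  J5=61  J6=46
Turnaround = completion − arrival: J1=12, J2=8, J3=57, J4=48, J5=61, J6=46
Total turnaround = 12 + 8 + 57 + 48 + 61 + 46 = 232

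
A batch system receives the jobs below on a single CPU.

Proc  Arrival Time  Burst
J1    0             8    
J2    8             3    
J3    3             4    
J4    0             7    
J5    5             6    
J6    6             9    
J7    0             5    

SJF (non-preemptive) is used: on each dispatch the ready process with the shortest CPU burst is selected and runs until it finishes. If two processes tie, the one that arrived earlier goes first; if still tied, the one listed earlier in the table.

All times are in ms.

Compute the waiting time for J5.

Gantt: | J7 0-5 | J3 5-9 | J2 9-12 | J5 12-18 | J4 18-25 | J1 25-33 | J6 33-42 |
Completion: J1=33  J2=12  J3=9  J4=25  J5=18  J6=42  J7=5
Turnaround (C−A): J1=33  J2=4  J3=6  J4=25  J5=13  J6=36  J7=5
Waiting(J5) = turnaround − burst = 13 − 6 = 7

7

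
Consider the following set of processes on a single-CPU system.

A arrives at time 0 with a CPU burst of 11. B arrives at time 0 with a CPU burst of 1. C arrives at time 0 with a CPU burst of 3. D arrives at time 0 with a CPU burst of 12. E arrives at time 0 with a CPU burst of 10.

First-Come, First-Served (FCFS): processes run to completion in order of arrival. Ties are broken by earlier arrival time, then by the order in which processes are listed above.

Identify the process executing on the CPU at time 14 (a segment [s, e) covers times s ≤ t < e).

Timeline: | A 0-11 | B 11-12 | C 12-15 | D 15-27 | E 27-37 |
Completion: A=11  B=12  C=15  D=27  E=37

C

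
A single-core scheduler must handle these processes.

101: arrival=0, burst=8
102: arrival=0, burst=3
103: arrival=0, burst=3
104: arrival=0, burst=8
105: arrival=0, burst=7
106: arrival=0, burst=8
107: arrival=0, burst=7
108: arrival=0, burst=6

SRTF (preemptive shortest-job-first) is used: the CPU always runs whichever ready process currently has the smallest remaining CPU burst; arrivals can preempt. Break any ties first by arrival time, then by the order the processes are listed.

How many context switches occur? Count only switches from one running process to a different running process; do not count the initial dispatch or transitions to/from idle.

Gantt: | 102 0-3 | 103 3-6 | 108 6-12 | 105 12-19 | 107 19-26 | 101 26-34 | 104 34-42 | 106 42-50 |
Completion: 101=34  102=3  103=6  104=42  105=19  106=50  107=26  108=12
Turnaround (C−A): 101=34  102=3  103=6  104=42  105=19  106=50  107=26  108=12

7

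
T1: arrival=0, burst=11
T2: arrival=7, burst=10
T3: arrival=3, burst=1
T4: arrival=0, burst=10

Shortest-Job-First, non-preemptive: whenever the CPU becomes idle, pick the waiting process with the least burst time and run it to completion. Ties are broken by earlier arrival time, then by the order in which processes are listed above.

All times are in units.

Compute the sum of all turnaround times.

Timeline: | T4 0-10 | T3 10-11 | T2 11-21 | T1 21-32 |
Completion: T1=32  T2=21  T3=11  T4=10
Turnaround (C−A): T1=32  T2=14  T3=8  T4=10
Turnaround = completion − arrival: T1=32, T2=14, T3=8, T4=10
Total turnaround = 32 + 14 + 8 + 10 = 64

64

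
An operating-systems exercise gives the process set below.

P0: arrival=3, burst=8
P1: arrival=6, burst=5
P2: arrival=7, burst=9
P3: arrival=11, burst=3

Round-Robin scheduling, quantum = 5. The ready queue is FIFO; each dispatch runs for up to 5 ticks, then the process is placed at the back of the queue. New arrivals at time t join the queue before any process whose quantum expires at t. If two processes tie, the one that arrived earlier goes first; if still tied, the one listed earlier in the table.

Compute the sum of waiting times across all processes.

34

Timeline: | idle 0-3 | P0 3-8 | P1 8-13 | P2 13-18 | P0 18-21 | P3 21-24 | P2 24-28 |
Completion: P0=21  P1=13  P2=28  P3=24
Turnaround (C−A): P0=18  P1=7  P2=21  P3=13
Waiting = turnaround − burst: P0=10, P1=2, P2=12, P3=10
Total waiting = 10 + 2 + 12 + 10 = 34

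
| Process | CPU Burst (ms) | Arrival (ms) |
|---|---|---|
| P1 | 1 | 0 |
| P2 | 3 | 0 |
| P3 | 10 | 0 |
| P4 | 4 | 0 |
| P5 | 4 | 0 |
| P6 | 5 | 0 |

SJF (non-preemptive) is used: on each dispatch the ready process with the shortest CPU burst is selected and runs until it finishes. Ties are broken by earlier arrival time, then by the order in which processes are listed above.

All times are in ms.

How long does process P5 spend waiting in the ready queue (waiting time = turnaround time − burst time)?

Gantt: | P1 0-1 | P2 1-4 | P4 4-8 | P5 8-12 | P6 12-17 | P3 17-27 |
Completion: P1=1  P2=4  P3=27  P4=8  P5=12  P6=17
Waiting(P5) = turnaround − burst = 12 − 4 = 8

8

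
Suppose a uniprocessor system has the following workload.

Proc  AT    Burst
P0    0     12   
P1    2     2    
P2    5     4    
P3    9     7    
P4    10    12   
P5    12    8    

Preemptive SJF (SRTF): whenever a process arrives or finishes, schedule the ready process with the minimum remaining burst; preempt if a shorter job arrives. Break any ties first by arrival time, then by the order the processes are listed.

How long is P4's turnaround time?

Gantt: | P0 0-2 | P1 2-4 | P0 4-5 | P2 5-9 | P3 9-16 | P5 16-24 | P0 24-33 | P4 33-45 |
Completion: P0=33  P1=4  P2=9  P3=16  P4=45  P5=24
Turnaround(P4) = completion − arrival = 45 − 10 = 35

35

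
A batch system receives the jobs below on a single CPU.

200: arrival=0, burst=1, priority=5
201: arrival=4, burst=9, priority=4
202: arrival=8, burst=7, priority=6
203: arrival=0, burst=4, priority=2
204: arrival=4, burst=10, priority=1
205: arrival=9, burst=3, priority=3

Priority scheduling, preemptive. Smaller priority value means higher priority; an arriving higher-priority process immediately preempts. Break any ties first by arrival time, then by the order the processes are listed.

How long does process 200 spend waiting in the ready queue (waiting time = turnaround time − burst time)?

Gantt: | 203 0-4 | 204 4-14 | 205 14-17 | 201 17-26 | 200 26-27 | 202 27-34 |
Completion: 200=27  201=26  202=34  203=4  204=14  205=17
Waiting(200) = turnaround − burst = 27 − 1 = 26

26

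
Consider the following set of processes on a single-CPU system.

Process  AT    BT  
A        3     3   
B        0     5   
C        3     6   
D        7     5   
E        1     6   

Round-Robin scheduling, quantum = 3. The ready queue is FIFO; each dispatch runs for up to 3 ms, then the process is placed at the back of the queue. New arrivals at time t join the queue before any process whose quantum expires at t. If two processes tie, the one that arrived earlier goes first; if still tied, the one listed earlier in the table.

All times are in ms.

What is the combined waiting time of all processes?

49

Gantt: | B 0-3 | E 3-6 | A 6-9 | C 9-12 | B 12-14 | E 14-17 | D 17-20 | C 20-23 | D 23-25 |
Completion: A=9  B=14  C=23  D=25  E=17
Turnaround (C−A): A=6  B=14  C=20  D=18  E=16
Waiting = turnaround − burst: A=3, B=9, C=14, D=13, E=10
Total waiting = 3 + 9 + 14 + 13 + 10 = 49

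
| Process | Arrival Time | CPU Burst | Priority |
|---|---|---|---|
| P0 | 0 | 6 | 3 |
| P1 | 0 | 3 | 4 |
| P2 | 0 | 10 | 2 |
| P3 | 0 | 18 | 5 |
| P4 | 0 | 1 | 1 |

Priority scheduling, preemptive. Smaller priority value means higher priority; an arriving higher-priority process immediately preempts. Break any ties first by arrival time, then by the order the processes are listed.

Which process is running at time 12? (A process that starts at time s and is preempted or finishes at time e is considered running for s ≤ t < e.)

P0

Gantt: | P4 0-1 | P2 1-11 | P0 11-17 | P1 17-20 | P3 20-38 |
Completion: P0=17  P1=20  P2=11  P3=38  P4=1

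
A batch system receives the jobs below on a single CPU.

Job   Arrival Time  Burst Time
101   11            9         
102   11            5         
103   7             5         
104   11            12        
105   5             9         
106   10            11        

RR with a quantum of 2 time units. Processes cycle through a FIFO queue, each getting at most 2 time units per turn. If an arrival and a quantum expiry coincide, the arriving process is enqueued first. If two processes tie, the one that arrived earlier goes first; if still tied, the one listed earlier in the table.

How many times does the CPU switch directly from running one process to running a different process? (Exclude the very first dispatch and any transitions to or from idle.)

Schedule: | idle 0-5 | 105 5-7 | 103 7-9 | 105 9-11 | 103 11-13 | 106 13-15 | 101 15-17 | 102 17-19 | 104 19-21 | 105 21-23 | 103 23-24 | 106 24-26 | 101 26-28 | 102 28-30 | 104 30-32 | 105 32-34 | 106 34-36 | 101 36-38 | 102 38-39 | 104 39-41 | 105 41-42 | 106 42-44 | 101 44-46 | 104 46-48 | 106 48-50 | 101 50-51 | 104 51-53 | 106 53-54 | 104 54-56 |
Completion: 101=51  102=39  103=24  104=56  105=42  106=54
Turnaround (C−A): 101=40  102=28  103=17  104=45  105=37  106=44

27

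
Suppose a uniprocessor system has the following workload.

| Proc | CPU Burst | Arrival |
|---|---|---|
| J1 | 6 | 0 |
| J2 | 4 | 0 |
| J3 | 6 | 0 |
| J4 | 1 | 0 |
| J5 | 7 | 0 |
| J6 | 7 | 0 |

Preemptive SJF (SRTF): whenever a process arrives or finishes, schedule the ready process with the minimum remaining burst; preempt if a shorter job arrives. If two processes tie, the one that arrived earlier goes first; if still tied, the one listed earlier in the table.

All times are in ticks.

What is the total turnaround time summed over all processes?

Gantt: | J4 0-1 | J2 1-5 | J1 5-11 | J3 11-17 | J5 17-24 | J6 24-31 |
Completion: J1=11  J2=5  J3=17  J4=1  J5=24  J6=31
Turnaround = completion − arrival: J1=11, J2=5, J3=17, J4=1, J5=24, J6=31
Total turnaround = 11 + 5 + 17 + 1 + 24 + 31 = 89

89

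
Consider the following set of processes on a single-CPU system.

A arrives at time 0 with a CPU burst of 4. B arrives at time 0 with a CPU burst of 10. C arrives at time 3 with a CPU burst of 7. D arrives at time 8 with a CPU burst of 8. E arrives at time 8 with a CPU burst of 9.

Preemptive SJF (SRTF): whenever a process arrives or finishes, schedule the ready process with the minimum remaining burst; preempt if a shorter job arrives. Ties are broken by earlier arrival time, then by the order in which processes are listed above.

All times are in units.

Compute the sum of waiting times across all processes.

43

Schedule: | A 0-4 | C 4-11 | D 11-19 | E 19-28 | B 28-38 |
Completion: A=4  B=38  C=11  D=19  E=28
Turnaround (C−A): A=4  B=38  C=8  D=11  E=20
Waiting = turnaround − burst: A=0, B=28, C=1, D=3, E=11
Total waiting = 0 + 28 + 1 + 3 + 11 = 43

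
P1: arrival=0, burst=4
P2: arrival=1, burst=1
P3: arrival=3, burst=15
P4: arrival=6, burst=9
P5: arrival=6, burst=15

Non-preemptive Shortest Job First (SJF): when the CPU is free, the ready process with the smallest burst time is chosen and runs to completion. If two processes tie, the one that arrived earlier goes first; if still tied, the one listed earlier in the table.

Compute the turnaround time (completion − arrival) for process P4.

23

Schedule: | P1 0-4 | P2 4-5 | P3 5-20 | P4 20-29 | P5 29-44 |
Completion: P1=4  P2=5  P3=20  P4=29  P5=44
Turnaround(P4) = completion − arrival = 29 − 6 = 23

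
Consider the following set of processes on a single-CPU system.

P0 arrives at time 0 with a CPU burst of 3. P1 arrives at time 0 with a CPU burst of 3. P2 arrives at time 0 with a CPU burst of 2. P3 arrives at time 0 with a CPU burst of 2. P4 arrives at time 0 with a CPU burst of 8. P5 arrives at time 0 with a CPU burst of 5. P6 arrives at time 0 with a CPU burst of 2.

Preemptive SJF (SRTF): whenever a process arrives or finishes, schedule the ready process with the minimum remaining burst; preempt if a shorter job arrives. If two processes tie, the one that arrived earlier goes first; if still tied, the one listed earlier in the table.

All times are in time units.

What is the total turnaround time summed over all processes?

75

Timeline: | P2 0-2 | P3 2-4 | P6 4-6 | P0 6-9 | P1 9-12 | P5 12-17 | P4 17-25 |
Completion: P0=9  P1=12  P2=2  P3=4  P4=25  P5=17  P6=6
Turnaround (C−A): P0=9  P1=12  P2=2  P3=4  P4=25  P5=17  P6=6
Turnaround = completion − arrival: P0=9, P1=12, P2=2, P3=4, P4=25, P5=17, P6=6
Total turnaround = 9 + 12 + 2 + 4 + 25 + 17 + 6 = 75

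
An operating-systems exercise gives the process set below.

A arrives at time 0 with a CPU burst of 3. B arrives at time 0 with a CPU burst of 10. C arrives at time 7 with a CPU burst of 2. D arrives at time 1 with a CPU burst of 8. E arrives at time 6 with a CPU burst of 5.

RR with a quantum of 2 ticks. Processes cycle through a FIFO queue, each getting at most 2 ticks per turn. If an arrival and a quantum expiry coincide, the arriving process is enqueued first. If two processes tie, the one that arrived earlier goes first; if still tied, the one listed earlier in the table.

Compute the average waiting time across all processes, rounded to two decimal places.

11.60

Gantt: | A 0-2 | B 2-4 | D 4-6 | A 6-7 | B 7-9 | E 9-11 | D 11-13 | C 13-15 | B 15-17 | E 17-19 | D 19-21 | B 21-23 | E 23-24 | D 24-26 | B 26-28 |
Completion: A=7  B=28  C=15  D=26  E=24
Turnaround (C−A): A=7  B=28  C=8  D=25  E=18
Waiting times: A=4, B=18, C=6, D=17, E=13
Average waiting = (4+18+6+17+13) / 5 = 58/5 = 11.60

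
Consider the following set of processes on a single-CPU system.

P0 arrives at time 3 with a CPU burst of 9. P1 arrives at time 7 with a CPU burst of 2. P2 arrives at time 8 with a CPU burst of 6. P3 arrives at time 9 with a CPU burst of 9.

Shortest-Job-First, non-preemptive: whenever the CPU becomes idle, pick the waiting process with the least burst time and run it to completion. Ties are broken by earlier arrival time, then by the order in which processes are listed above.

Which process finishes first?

P0

Timeline: | idle 0-3 | P0 3-12 | P1 12-14 | P2 14-20 | P3 20-29 |
Completion: P0=12  P1=14  P2=20  P3=29
Finish order: P0 → P1 → P2 → P3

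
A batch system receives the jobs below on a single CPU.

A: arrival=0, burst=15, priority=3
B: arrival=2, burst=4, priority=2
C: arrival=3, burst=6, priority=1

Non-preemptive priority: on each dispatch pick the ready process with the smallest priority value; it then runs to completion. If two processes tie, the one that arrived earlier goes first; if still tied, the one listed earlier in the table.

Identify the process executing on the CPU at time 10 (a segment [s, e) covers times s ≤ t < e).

Timeline: | A 0-15 | C 15-21 | B 21-25 |
Completion: A=15  B=25  C=21
Turnaround (C−A): A=15  B=23  C=18

A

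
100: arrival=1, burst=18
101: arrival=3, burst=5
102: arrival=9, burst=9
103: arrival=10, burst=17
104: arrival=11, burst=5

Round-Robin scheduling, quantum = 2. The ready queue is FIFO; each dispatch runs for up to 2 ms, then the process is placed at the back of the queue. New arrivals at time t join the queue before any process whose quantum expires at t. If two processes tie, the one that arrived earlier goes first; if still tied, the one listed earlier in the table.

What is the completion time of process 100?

50

Timeline: | idle 0-1 | 100 1-3 | 101 3-5 | 100 5-7 | 101 7-9 | 100 9-11 | 102 11-13 | 101 13-14 | 103 14-16 | 104 16-18 | 100 18-20 | 102 20-22 | 103 22-24 | 104 24-26 | 100 26-28 | 102 28-30 | 103 30-32 | 104 32-33 | 100 33-35 | 102 35-37 | 103 37-39 | 100 39-41 | 102 41-42 | 103 42-44 | 100 44-46 | 103 46-48 | 100 48-50 | 103 50-55 |
Completion: 100=50  101=14  102=42  103=55  104=33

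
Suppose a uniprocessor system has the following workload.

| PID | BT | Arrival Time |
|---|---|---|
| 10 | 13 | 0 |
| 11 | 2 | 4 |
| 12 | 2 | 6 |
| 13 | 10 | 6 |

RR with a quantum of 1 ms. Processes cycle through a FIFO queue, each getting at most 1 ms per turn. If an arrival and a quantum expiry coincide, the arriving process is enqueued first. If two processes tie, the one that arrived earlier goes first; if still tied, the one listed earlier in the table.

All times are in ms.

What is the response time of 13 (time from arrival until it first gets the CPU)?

2

Gantt: | 10 0-4 | 11 4-5 | 10 5-6 | 11 6-7 | 12 7-8 | 13 8-9 | 10 9-10 | 12 10-11 | 13 11-12 | 10 12-13 | 13 13-14 | 10 14-15 | 13 15-16 | 10 16-17 | 13 17-18 | 10 18-19 | 13 19-20 | 10 20-21 | 13 21-22 | 10 22-23 | 13 23-24 | 10 24-25 | 13 25-27 |
Completion: 10=25  11=7  12=11  13=27
Turnaround (C−A): 10=25  11=3  12=5  13=21
Response(13) = first start − arrival = 8 − 6 = 2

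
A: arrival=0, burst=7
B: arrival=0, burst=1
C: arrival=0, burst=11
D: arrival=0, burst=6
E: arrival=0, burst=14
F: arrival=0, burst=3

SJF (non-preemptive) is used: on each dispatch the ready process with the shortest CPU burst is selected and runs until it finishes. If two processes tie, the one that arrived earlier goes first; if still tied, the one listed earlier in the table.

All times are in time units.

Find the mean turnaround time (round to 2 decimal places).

Gantt: | B 0-1 | F 1-4 | D 4-10 | A 10-17 | C 17-28 | E 28-42 |
Completion: A=17  B=1  C=28  D=10  E=42  F=4
Turnaround times: A=17, B=1, C=28, D=10, E=42, F=4
Average turnaround = (17+1+28+10+42+4) / 6 = 102/6 = 17.00

17.00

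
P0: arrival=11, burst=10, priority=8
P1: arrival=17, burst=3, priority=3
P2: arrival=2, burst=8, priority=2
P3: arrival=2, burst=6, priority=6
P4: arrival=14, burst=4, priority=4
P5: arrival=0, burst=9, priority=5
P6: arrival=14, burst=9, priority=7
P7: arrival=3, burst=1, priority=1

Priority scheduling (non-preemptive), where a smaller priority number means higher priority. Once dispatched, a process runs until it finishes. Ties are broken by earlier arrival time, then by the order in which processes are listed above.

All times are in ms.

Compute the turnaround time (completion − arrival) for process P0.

Gantt: | P5 0-9 | P7 9-10 | P2 10-18 | P1 18-21 | P4 21-25 | P3 25-31 | P6 31-40 | P0 40-50 |
Completion: P0=50  P1=21  P2=18  P3=31  P4=25  P5=9  P6=40  P7=10
Turnaround (C−A): P0=39  P1=4  P2=16  P3=29  P4=11  P5=9  P6=26  P7=7
Turnaround(P0) = completion − arrival = 50 − 11 = 39

39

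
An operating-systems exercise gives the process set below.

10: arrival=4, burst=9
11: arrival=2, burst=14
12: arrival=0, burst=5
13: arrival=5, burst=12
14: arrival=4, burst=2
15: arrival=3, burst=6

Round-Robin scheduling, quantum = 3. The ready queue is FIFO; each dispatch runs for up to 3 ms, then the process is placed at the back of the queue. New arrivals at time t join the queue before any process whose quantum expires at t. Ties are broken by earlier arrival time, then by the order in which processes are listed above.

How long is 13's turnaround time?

41

Gantt: | 12 0-3 | 11 3-6 | 15 6-9 | 12 9-11 | 10 11-14 | 14 14-16 | 13 16-19 | 11 19-22 | 15 22-25 | 10 25-28 | 13 28-31 | 11 31-34 | 10 34-37 | 13 37-40 | 11 40-43 | 13 43-46 | 11 46-48 |
Completion: 10=37  11=48  12=11  13=46  14=16  15=25
Turnaround (C−A): 10=33  11=46  12=11  13=41  14=12  15=22
Turnaround(13) = completion − arrival = 46 − 5 = 41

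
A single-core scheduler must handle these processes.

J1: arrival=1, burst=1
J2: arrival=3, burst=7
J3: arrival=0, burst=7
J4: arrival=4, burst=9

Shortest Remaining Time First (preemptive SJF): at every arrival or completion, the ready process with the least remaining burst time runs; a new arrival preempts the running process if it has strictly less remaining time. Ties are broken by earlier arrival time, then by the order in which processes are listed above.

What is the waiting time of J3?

1

Schedule: | J3 0-1 | J1 1-2 | J3 2-8 | J2 8-15 | J4 15-24 |
Completion: J1=2  J2=15  J3=8  J4=24
Waiting(J3) = turnaround − burst = 8 − 7 = 1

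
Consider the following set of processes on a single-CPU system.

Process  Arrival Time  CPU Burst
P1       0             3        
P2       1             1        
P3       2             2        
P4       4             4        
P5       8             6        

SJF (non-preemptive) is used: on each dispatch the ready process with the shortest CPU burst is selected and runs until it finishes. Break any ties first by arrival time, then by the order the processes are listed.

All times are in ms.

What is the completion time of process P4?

10

Schedule: | P1 0-3 | P2 3-4 | P3 4-6 | P4 6-10 | P5 10-16 |
Completion: P1=3  P2=4  P3=6  P4=10  P5=16
Turnaround (C−A): P1=3  P2=3  P3=4  P4=6  P5=8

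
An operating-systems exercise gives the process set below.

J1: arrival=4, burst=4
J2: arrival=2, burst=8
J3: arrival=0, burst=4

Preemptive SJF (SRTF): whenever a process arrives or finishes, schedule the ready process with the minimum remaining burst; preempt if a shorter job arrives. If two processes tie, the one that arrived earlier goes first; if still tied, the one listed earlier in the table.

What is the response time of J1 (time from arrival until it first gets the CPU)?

Schedule: | J3 0-4 | J1 4-8 | J2 8-16 |
Completion: J1=8  J2=16  J3=4
Response(J1) = first start − arrival = 4 − 4 = 0

0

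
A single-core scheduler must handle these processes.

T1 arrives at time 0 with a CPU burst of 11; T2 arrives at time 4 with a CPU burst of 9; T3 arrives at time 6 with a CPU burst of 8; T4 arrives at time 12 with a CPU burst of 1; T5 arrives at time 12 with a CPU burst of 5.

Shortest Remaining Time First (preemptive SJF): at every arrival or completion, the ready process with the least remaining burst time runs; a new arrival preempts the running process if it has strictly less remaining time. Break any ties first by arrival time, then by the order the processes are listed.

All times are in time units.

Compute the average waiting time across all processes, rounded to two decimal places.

Schedule: | T1 0-11 | T3 11-12 | T4 12-13 | T5 13-18 | T3 18-25 | T2 25-34 |
Completion: T1=11  T2=34  T3=25  T4=13  T5=18
Waiting times: T1=0, T2=21, T3=11, T4=0, T5=1
Average waiting = (0+21+11+0+1) / 5 = 33/5 = 6.60

6.60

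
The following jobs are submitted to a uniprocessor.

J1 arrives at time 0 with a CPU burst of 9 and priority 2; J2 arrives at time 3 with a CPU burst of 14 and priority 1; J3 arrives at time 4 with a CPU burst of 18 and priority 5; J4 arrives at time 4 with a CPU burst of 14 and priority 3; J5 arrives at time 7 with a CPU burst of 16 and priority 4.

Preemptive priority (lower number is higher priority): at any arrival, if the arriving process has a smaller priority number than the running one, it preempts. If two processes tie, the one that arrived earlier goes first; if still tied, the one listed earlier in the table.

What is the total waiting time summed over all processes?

Timeline: | J1 0-3 | J2 3-17 | J1 17-23 | J4 23-37 | J5 37-53 | J3 53-71 |
Completion: J1=23  J2=17  J3=71  J4=37  J5=53
Turnaround (C−A): J1=23  J2=14  J3=67  J4=33  J5=46
Waiting = turnaround − burst: J1=14, J2=0, J3=49, J4=19, J5=30
Total waiting = 14 + 0 + 49 + 19 + 30 = 112

112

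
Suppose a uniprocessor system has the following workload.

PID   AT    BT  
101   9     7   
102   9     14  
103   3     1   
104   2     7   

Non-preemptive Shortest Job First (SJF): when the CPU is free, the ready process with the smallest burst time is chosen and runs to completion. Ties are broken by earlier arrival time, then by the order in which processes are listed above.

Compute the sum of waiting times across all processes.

15

Gantt: | idle 0-2 | 104 2-9 | 103 9-10 | 101 10-17 | 102 17-31 |
Completion: 101=17  102=31  103=10  104=9
Waiting = turnaround − burst: 101=1, 102=8, 103=6, 104=0
Total waiting = 1 + 8 + 6 + 0 = 15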